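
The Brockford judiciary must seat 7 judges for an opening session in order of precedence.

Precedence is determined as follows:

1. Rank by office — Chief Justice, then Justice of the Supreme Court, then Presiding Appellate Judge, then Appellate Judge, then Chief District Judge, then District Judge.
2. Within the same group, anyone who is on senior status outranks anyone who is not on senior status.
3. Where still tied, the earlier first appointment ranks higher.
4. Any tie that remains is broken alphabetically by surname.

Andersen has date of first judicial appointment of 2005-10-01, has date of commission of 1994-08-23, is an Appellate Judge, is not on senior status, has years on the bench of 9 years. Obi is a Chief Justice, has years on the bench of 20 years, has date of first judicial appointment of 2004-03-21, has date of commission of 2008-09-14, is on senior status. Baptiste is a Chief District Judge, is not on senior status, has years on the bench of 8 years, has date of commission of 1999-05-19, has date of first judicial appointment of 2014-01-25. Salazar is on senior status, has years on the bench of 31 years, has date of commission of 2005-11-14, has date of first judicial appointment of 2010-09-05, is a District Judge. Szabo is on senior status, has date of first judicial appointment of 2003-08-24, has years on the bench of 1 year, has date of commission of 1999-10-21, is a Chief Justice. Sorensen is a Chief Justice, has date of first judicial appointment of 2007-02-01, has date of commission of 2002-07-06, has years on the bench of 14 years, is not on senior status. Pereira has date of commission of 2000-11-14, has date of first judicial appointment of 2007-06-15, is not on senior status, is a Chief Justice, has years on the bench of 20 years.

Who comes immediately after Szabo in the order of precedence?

Obi

By office: Szabo, Obi, Sorensen and Pereira (Chief Justice); then Andersen (Appellate Judge); then Baptiste (Chief District Judge); then Salazar (District Judge).
Among Szabo, Obi, Sorensen and Pereira, on senior status before not on senior status: Szabo and Obi (on senior status) before Sorensen and Pereira (not on senior status).
Among Szabo and Obi, by date of first judicial appointment (earlier first): Szabo (2003-08-24) before Obi (2004-03-21).
Among Sorensen and Pereira, by date of first judicial appointment (earlier first): Sorensen (2007-02-01) before Pereira (2007-06-15).
Order: Szabo, Obi, Sorensen, Pereira, Andersen, Baptiste, Salazar.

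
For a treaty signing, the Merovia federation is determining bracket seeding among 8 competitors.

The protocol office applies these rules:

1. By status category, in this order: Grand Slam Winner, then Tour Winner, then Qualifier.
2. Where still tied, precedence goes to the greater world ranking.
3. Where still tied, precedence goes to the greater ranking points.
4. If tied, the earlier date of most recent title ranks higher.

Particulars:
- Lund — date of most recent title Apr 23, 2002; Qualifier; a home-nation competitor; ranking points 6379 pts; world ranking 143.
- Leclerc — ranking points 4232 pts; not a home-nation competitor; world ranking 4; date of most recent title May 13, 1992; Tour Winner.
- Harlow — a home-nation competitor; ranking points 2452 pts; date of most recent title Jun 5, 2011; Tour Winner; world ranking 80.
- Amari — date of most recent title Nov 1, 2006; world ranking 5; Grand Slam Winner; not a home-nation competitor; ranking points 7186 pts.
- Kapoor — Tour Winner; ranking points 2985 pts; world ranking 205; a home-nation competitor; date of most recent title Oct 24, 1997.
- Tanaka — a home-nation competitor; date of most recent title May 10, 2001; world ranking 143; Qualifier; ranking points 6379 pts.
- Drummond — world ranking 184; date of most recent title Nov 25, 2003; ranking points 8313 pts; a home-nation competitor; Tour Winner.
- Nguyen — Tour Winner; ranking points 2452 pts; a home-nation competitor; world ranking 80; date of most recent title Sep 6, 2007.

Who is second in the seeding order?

Kapoor

By status category: Amari (Grand Slam Winner); then Kapoor, Drummond, Nguyen, Harlow and Leclerc (Tour Winner); then Tanaka and Lund (Qualifier).
Among Kapoor, Drummond, Nguyen, Harlow and Leclerc, by world ranking (higher first): Kapoor (205) before Drummond (184) before Nguyen and Harlow (80) before Leclerc (4).
Nguyen and Harlow both have ranking points 2452 pts, so the next rule applies.
Among Nguyen and Harlow, by date of most recent title (earlier first): Nguyen (Sep 6, 2007) before Harlow (Jun 5, 2011).
Tanaka and Lund both have world ranking 143, so the next rule applies.
Tanaka and Lund both have ranking points 6379 pts, so the next rule applies.
Among Tanaka and Lund, by date of most recent title (earlier first): Tanaka (May 10, 2001) before Lund (Apr 23, 2002).
Order: Amari, Kapoor, Drummond, Nguyen, Harlow, Leclerc, Tanaka, Lund.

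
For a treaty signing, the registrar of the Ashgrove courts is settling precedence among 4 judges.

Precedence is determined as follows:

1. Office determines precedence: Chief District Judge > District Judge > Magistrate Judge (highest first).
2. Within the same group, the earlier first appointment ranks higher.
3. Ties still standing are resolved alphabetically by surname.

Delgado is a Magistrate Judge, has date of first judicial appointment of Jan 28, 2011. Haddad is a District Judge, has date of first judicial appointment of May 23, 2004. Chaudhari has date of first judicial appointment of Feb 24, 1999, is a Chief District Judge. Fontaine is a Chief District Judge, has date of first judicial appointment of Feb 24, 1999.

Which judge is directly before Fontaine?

Chaudhari

By office: Chaudhari and Fontaine (Chief District Judge); then Haddad (District Judge); then Delgado (Magistrate Judge).
Chaudhari and Fontaine both have date of first judicial appointment Feb 24, 1999, so the next rule applies.
Among Chaudhari and Fontaine, alphabetically by surname: Chaudhari before Fontaine.
Order: Chaudhari, Fontaine, Haddad, Delgado.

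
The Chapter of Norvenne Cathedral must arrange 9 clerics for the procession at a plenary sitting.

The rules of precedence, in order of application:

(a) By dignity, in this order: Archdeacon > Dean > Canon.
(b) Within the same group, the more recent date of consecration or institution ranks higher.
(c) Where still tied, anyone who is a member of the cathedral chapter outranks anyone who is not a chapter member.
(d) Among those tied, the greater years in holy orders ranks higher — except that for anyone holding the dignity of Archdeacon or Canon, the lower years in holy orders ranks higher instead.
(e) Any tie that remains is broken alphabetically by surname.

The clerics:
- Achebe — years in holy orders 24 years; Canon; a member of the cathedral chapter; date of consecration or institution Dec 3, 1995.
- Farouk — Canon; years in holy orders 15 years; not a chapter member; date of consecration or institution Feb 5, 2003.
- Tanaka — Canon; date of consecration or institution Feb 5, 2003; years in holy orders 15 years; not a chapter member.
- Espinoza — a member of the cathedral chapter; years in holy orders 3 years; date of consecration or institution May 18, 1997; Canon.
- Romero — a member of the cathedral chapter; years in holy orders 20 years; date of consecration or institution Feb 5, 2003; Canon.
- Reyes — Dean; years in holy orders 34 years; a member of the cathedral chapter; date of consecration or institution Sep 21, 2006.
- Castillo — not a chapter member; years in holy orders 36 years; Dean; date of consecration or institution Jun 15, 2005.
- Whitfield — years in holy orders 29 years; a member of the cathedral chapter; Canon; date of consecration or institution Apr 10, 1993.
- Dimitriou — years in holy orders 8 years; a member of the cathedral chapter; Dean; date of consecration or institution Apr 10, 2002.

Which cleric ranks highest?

By dignity: Reyes, Castillo and Dimitriou (Dean); then Romero, Farouk, Tanaka, Espinoza, Achebe and Whitfield (Canon).
Among Reyes, Castillo and Dimitriou, by date of consecration or institution (later first): Reyes (Sep 21, 2006) before Castillo (Jun 15, 2005) before Dimitriou (Apr 10, 2002).
Among Romero, Farouk, Tanaka, Espinoza, Achebe and Whitfield, by date of consecration or institution (later first): Romero, Farouk and Tanaka (Feb 5, 2003) before Espinoza (May 18, 1997) before Achebe (Dec 3, 1995) before Whitfield (Apr 10, 1993).
Among Romero, Farouk and Tanaka, a member of the cathedral chapter before not a chapter member: Romero (a member of the cathedral chapter) before Farouk and Tanaka (not a chapter member).
Farouk and Tanaka both have years in holy orders 15 years, so the next rule applies.
Among Farouk and Tanaka, alphabetically by surname: Farouk before Tanaka.
Order: Reyes, Castillo, Dimitriou, Romero, Farouk, Tanaka, Espinoza, Achebe, Whitfield.

Reyes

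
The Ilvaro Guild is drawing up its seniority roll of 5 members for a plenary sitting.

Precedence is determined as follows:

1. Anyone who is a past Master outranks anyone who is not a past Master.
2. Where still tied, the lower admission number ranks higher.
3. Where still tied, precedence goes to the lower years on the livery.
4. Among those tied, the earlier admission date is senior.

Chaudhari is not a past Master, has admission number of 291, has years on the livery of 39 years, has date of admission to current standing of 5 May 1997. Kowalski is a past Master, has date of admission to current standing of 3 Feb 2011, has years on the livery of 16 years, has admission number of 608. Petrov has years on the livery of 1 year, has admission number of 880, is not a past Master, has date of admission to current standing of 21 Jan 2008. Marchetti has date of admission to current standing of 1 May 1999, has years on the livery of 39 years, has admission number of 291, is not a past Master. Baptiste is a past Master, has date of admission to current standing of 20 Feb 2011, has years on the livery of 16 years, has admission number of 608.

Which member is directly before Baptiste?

By the first rule: Kowalski and Baptiste (both a past Master); then Chaudhari, Marchetti and Petrov (each not a past Master).
Kowalski and Baptiste both have admission number 608, so the next rule applies.
Kowalski and Baptiste both have years on the livery 16 years, so the next rule applies.
Among Kowalski and Baptiste, by date of admission to current standing (earlier first): Kowalski (3 Feb 2011) before Baptiste (20 Feb 2011).
Among Chaudhari, Marchetti and Petrov, by admission number (lower first): Chaudhari and Marchetti (291) before Petrov (880).
Chaudhari and Marchetti both have years on the livery 39 years, so the next rule applies.
Among Chaudhari and Marchetti, by date of admission to current standing (earlier first): Chaudhari (5 May 1997) before Marchetti (1 May 1999).
Order: Kowalski, Baptiste, Chaudhari, Marchetti, Petrov.

Kowalski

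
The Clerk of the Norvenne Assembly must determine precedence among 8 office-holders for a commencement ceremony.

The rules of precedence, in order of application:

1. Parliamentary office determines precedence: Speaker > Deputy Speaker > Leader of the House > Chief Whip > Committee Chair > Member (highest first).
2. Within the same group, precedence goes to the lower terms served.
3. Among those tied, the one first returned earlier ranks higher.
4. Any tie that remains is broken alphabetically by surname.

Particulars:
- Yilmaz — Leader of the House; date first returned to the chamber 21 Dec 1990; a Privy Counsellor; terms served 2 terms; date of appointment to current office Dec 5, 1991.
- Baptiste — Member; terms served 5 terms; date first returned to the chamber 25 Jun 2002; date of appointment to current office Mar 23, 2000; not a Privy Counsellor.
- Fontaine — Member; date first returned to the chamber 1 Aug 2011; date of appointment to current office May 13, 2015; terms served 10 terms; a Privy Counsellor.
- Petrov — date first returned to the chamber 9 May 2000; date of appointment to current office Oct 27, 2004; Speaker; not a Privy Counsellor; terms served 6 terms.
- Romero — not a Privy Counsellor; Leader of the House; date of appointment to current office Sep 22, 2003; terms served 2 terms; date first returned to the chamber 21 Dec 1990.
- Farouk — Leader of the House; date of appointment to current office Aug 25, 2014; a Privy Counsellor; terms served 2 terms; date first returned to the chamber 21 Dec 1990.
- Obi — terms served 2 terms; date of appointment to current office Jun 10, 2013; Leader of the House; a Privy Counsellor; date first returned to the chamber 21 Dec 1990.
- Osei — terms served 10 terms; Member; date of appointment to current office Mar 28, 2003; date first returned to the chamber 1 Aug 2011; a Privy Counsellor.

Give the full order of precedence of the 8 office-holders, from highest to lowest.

Petrov, Farouk, Obi, Romero, Yilmaz, Baptiste, Fontaine, Osei

By parliamentary office: Petrov (Speaker); then Farouk, Obi, Romero and Yilmaz (Leader of the House); then Baptiste, Fontaine and Osei (Member).
Farouk, Obi, Romero and Yilmaz all have terms served 2 terms, so the next rule applies.
Farouk, Obi, Romero and Yilmaz all have date first returned to the chamber 21 Dec 1990, so the next rule applies.
Among Farouk, Obi, Romero and Yilmaz, alphabetically by surname: Farouk before Obi before Romero before Yilmaz.
Among Baptiste, Fontaine and Osei, by terms served (lower first): Baptiste (5 terms) before Fontaine and Osei (10 terms).
Fontaine and Osei both have date first returned to the chamber 1 Aug 2011, so the next rule applies.
Among Fontaine and Osei, alphabetically by surname: Fontaine before Osei.
Full order: Petrov, Farouk, Obi, Romero, Yilmaz, Baptiste, Fontaine, Osei.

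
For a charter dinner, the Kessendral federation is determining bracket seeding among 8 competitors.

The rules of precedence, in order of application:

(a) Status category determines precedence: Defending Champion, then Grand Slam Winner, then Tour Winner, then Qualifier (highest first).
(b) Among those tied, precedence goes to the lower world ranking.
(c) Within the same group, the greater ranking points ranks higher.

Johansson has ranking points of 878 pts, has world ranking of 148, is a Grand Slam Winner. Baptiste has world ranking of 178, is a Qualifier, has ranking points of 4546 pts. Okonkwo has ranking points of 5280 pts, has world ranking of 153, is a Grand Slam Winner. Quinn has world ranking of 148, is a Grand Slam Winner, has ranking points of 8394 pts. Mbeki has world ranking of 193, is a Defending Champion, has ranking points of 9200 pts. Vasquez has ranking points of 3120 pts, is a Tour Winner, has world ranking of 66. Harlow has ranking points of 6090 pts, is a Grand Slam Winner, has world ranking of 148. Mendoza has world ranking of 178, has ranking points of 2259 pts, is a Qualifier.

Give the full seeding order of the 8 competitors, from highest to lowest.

Mbeki, Quinn, Harlow, Johansson, Okonkwo, Vasquez, Baptiste, Mendoza

By status category: Mbeki (Defending Champion); then Quinn, Harlow, Johansson and Okonkwo (Grand Slam Winner); then Vasquez (Tour Winner); then Baptiste and Mendoza (Qualifier).
Among Quinn, Harlow, Johansson and Okonkwo, by world ranking (lower first): Quinn, Harlow and Johansson (148) before Okonkwo (153).
Among Quinn, Harlow and Johansson, by ranking points (higher first): Quinn (8394 pts) before Harlow (6090 pts) before Johansson (878 pts).
Baptiste and Mendoza both have world ranking 178, so the next rule applies.
Among Baptiste and Mendoza, by ranking points (higher first): Baptiste (4546 pts) before Mendoza (2259 pts).
Full order: Mbeki, Quinn, Harlow, Johansson, Okonkwo, Vasquez, Baptiste, Mendoza.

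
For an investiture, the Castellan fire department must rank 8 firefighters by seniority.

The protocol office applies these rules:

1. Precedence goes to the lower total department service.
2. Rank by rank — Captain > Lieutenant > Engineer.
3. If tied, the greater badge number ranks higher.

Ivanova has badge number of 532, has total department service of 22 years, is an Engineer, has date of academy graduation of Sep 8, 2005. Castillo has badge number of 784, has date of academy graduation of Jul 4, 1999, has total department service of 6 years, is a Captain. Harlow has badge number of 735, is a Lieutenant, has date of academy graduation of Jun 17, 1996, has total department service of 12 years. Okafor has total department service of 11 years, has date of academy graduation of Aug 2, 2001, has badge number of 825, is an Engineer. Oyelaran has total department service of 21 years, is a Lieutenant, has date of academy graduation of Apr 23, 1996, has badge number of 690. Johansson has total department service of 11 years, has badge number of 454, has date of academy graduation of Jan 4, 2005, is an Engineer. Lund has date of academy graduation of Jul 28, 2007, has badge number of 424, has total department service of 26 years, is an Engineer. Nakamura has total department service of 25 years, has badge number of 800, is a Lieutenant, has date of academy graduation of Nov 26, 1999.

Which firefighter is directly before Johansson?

By total department service (lower first): Castillo (6 years); then Okafor and Johansson (both 11 years); then Harlow (12 years); then Oyelaran (21 years); then Ivanova (22 years); then Nakamura (25 years); then Lund (26 years).
Okafor and Johansson are each Engineer, so the next rule applies.
Among Okafor and Johansson, by badge number (higher first): Okafor (825) before Johansson (454).
Order: Castillo, Okafor, Johansson, Harlow, Oyelaran, Ivanova, Nakamura, Lund.

Okafor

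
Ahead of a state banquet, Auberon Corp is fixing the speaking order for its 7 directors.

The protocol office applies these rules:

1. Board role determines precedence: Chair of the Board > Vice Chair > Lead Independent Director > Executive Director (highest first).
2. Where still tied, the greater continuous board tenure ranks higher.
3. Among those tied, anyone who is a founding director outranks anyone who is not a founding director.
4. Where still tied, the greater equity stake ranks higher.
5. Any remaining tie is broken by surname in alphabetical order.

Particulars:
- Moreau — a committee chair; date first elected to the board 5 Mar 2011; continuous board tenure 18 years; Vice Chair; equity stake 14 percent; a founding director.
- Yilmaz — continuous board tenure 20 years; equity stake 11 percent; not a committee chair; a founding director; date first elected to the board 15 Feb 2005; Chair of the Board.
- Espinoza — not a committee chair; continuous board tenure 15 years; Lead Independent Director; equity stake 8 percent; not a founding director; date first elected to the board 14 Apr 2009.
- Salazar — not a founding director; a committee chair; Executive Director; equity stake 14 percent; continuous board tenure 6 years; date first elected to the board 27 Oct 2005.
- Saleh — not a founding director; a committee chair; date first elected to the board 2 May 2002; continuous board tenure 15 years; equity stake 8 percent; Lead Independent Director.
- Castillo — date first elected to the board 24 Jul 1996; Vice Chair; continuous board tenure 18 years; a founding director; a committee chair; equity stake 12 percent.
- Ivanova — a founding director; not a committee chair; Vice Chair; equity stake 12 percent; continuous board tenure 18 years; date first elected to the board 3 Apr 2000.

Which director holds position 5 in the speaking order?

Espinoza

By board role: Yilmaz (Chair of the Board); then Moreau, Castillo and Ivanova (Vice Chair); then Espinoza and Saleh (Lead Independent Director); then Salazar (Executive Director).
Moreau, Castillo and Ivanova all have continuous board tenure 18 years, so the next rule applies.
Moreau, Castillo and Ivanova are each a founding director, so the next rule applies.
Among Moreau, Castillo and Ivanova, by equity stake (higher first): Moreau (14 percent) before Castillo and Ivanova (12 percent).
Among Castillo and Ivanova, alphabetically by surname: Castillo before Ivanova.
Espinoza and Saleh both have continuous board tenure 15 years, so the next rule applies.
Espinoza and Saleh are each not a founding director, so the next rule applies.
Espinoza and Saleh both have equity stake 8 percent, so the next rule applies.
Among Espinoza and Saleh, alphabetically by surname: Espinoza before Saleh.
Order: Yilmaz, Moreau, Castillo, Ivanova, Espinoza, Saleh, Salazar.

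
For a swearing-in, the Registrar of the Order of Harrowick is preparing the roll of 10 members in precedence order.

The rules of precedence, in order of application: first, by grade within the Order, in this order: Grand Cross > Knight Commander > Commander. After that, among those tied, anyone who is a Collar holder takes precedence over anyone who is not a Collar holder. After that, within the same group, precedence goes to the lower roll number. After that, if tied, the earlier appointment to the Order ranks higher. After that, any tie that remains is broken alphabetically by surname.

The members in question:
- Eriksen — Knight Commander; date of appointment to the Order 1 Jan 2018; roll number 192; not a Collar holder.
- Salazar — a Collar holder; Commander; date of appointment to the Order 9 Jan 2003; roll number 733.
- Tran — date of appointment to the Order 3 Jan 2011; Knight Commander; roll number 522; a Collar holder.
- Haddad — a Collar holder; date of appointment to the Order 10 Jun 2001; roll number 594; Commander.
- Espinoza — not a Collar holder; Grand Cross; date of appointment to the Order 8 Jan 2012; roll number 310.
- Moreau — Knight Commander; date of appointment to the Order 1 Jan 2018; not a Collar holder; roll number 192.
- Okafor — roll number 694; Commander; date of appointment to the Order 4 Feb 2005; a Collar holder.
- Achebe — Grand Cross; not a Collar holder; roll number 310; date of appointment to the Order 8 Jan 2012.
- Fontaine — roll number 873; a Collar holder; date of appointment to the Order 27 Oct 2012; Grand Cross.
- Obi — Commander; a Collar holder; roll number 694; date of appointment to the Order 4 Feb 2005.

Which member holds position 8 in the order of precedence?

By grade within the Order: Fontaine, Achebe and Espinoza (Grand Cross); then Tran, Eriksen and Moreau (Knight Commander); then Haddad, Obi, Okafor and Salazar (Commander).
Among Fontaine, Achebe and Espinoza, a Collar holder before not a Collar holder: Fontaine (a Collar holder) before Achebe and Espinoza (not a Collar holder).
Achebe and Espinoza both have roll number 310, so the next rule applies.
Achebe and Espinoza both have date of appointment to the Order 8 Jan 2012, so the next rule applies.
Among Achebe and Espinoza, alphabetically by surname: Achebe before Espinoza.
Among Tran, Eriksen and Moreau, a Collar holder before not a Collar holder: Tran (a Collar holder) before Eriksen and Moreau (not a Collar holder).
Eriksen and Moreau both have roll number 192, so the next rule applies.
Eriksen and Moreau both have date of appointment to the Order 1 Jan 2018, so the next rule applies.
Among Eriksen and Moreau, alphabetically by surname: Eriksen before Moreau.
Haddad, Obi, Okafor and Salazar are each a Collar holder, so the next rule applies.
Among Haddad, Obi, Okafor and Salazar, by roll number (lower first): Haddad (594) before Obi and Okafor (694) before Salazar (733).
Obi and Okafor both have date of appointment to the Order 4 Feb 2005, so the next rule applies.
Among Obi and Okafor, alphabetically by surname: Obi before Okafor.
Order: Fontaine, Achebe, Espinoza, Tran, Eriksen, Moreau, Haddad, Obi, Okafor, Salazar.

Obi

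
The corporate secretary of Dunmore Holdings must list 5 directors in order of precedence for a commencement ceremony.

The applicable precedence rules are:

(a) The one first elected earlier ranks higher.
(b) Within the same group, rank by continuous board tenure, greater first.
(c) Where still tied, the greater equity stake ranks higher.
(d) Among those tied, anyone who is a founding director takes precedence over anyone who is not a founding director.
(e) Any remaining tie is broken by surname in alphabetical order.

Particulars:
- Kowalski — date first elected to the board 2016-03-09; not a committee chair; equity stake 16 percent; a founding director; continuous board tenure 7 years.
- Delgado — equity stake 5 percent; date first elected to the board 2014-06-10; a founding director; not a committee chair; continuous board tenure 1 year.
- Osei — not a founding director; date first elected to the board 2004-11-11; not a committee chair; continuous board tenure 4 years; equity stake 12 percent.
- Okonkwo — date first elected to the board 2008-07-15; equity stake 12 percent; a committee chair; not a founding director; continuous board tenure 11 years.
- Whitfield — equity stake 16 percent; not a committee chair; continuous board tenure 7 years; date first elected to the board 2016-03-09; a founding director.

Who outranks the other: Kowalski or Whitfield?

By date first elected to the board (earlier first): Osei (2004-11-11); then Okonkwo (2008-07-15); then Delgado (2014-06-10); then Kowalski and Whitfield (both 2016-03-09).
Kowalski and Whitfield both have continuous board tenure 7 years, so the next rule applies.
Kowalski and Whitfield both have equity stake 16 percent, so the next rule applies.
Kowalski and Whitfield are each a founding director, so the next rule applies.
Among Kowalski and Whitfield, alphabetically by surname: Kowalski before Whitfield.
So Kowalski takes precedence.

Kowalski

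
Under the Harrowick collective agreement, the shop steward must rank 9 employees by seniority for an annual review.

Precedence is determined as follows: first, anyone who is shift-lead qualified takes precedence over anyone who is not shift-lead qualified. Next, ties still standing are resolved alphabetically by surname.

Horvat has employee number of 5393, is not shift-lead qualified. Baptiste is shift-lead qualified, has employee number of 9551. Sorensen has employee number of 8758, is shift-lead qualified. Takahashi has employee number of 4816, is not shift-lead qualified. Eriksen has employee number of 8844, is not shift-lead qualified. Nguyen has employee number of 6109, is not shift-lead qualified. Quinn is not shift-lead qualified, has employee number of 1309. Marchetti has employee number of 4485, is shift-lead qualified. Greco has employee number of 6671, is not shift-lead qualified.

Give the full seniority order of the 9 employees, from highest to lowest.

By the first rule: Baptiste, Marchetti and Sorensen (each shift-lead qualified); then Eriksen, Greco, Horvat, Nguyen, Quinn and Takahashi (each not shift-lead qualified).
Among Baptiste, Marchetti and Sorensen, alphabetically by surname: Baptiste before Marchetti before Sorensen.
Among Eriksen, Greco, Horvat, Nguyen, Quinn and Takahashi, alphabetically by surname: Eriksen before Greco before Horvat before Nguyen before Quinn before Takahashi.
Full order: Baptiste, Marchetti, Sorensen, Eriksen, Greco, Horvat, Nguyen, Quinn, Takahashi.

Baptiste, Marchetti, Sorensen, Eriksen, Greco, Horvat, Nguyen, Quinn, Takahashi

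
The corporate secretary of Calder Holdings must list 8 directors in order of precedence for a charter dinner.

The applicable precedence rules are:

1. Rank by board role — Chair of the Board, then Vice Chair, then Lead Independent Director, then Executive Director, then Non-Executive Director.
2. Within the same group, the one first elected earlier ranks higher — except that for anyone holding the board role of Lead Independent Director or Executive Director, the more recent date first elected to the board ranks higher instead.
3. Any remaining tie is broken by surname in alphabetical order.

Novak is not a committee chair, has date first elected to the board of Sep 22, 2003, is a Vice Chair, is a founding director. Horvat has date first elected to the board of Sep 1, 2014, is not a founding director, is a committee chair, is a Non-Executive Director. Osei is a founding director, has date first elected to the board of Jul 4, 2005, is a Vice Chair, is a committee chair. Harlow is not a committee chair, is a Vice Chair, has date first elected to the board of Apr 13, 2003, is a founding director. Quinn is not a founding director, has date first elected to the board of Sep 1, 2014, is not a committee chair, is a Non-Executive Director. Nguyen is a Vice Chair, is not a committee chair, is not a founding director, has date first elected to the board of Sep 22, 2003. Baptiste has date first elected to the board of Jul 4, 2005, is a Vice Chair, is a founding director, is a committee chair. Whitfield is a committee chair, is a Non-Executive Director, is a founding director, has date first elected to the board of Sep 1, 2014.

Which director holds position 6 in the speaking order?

By board role: Harlow, Nguyen, Novak, Baptiste and Osei (Vice Chair); then Horvat, Quinn and Whitfield (Non-Executive Director).
Among Harlow, Nguyen, Novak, Baptiste and Osei, by date first elected to the board (earlier first): Harlow (Apr 13, 2003) before Nguyen and Novak (Sep 22, 2003) before Baptiste and Osei (Jul 4, 2005).
Among Nguyen and Novak, alphabetically by surname: Nguyen before Novak.
Among Baptiste and Osei, alphabetically by surname: Baptiste before Osei.
Horvat, Quinn and Whitfield all have date first elected to the board Sep 1, 2014, so the next rule applies.
Among Horvat, Quinn and Whitfield, alphabetically by surname: Horvat before Quinn before Whitfield.
Order: Harlow, Nguyen, Novak, Baptiste, Osei, Horvat, Quinn, Whitfield.

Horvat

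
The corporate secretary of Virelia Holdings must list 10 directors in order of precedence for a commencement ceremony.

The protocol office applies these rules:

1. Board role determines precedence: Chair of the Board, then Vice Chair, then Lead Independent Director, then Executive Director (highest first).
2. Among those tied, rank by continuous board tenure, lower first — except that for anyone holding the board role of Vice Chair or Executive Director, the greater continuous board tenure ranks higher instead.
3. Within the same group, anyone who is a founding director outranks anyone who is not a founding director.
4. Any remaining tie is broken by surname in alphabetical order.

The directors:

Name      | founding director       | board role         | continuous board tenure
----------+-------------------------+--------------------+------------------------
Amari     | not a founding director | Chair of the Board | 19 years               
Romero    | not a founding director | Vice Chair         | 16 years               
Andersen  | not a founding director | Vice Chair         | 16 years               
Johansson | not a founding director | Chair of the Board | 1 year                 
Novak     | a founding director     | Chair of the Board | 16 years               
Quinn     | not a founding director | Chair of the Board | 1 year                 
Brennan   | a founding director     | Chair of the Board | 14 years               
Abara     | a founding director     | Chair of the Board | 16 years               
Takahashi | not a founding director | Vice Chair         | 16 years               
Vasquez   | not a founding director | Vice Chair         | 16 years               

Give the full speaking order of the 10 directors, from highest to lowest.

By board role: Johansson, Quinn, Brennan, Abara, Novak and Amari (Chair of the Board); then Andersen, Romero, Takahashi and Vasquez (Vice Chair).
Among Johansson, Quinn, Brennan, Abara, Novak and Amari, by continuous board tenure (lower first): Johansson and Quinn (1 year) before Brennan (14 years) before Abara and Novak (16 years) before Amari (19 years).
Johansson and Quinn are each not a founding director, so the next rule applies.
Among Johansson and Quinn, alphabetically by surname: Johansson before Quinn.
Abara and Novak are each a founding director, so the next rule applies.
Among Abara and Novak, alphabetically by surname: Abara before Novak.
Andersen, Romero, Takahashi and Vasquez all have continuous board tenure 16 years, so the next rule applies.
Andersen, Romero, Takahashi and Vasquez are each not a founding director, so the next rule applies.
Among Andersen, Romero, Takahashi and Vasquez, alphabetically by surname: Andersen before Romero before Takahashi before Vasquez.
Full order: Johansson, Quinn, Brennan, Abara, Novak, Amari, Andersen, Romero, Takahashi, Vasquez.

Johansson, Quinn, Brennan, Abara, Novak, Amari, Andersen, Romero, Takahashi, Vasquez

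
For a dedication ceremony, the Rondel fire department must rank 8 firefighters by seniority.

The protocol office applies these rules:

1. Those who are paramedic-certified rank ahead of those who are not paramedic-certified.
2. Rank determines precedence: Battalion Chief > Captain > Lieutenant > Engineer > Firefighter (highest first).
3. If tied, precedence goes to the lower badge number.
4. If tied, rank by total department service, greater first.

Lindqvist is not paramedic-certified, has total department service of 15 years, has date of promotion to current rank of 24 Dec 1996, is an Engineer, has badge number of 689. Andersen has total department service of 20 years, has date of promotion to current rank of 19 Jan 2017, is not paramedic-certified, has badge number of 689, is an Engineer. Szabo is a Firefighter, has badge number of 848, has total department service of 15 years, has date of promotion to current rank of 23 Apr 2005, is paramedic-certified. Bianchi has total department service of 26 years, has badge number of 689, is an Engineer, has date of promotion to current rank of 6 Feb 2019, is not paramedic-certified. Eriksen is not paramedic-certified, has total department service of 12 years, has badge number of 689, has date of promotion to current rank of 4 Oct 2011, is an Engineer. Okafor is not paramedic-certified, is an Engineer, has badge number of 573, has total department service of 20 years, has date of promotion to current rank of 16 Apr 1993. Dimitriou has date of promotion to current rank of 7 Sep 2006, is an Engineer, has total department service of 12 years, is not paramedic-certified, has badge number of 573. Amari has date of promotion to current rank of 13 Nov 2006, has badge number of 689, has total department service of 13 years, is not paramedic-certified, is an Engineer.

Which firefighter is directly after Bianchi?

Andersen

By the first rule: Szabo (paramedic-certified); then Okafor, Dimitriou, Bianchi, Andersen, Lindqvist, Amari and Eriksen (each not paramedic-certified).
Okafor, Dimitriou, Bianchi, Andersen, Lindqvist, Amari and Eriksen are each Engineer, so the next rule applies.
Among Okafor, Dimitriou, Bianchi, Andersen, Lindqvist, Amari and Eriksen, by badge number (lower first): Okafor and Dimitriou (573) before Bianchi, Andersen, Lindqvist, Amari and Eriksen (689).
Among Okafor and Dimitriou, by total department service (higher first): Okafor (20 years) before Dimitriou (12 years).
Among Bianchi, Andersen, Lindqvist, Amari and Eriksen, by total department service (higher first): Bianchi (26 years) before Andersen (20 years) before Lindqvist (15 years) before Amari (13 years) before Eriksen (12 years).
Order: Szabo, Okafor, Dimitriou, Bianchi, Andersen, Lindqvist, Amari, Eriksen.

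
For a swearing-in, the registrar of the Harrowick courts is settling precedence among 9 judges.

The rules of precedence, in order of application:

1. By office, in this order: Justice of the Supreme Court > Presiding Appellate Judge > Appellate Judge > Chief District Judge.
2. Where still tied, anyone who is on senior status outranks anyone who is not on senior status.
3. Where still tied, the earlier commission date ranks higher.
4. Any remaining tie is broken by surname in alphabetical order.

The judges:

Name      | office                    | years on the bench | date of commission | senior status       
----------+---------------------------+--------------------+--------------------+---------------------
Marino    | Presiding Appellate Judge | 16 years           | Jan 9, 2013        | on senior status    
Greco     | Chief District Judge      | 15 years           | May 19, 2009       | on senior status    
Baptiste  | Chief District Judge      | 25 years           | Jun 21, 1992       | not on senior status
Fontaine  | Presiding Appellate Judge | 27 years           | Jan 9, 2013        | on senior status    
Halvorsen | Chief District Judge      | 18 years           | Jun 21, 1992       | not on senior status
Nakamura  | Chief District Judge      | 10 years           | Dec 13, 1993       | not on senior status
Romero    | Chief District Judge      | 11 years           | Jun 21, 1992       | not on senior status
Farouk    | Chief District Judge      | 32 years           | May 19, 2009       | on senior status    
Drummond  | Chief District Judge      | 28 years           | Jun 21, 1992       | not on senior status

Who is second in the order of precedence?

Marino

By office: Fontaine and Marino (Presiding Appellate Judge); then Farouk, Greco, Baptiste, Drummond, Halvorsen, Romero and Nakamura (Chief District Judge).
Fontaine and Marino are each on senior status, so the next rule applies.
Fontaine and Marino both have date of commission Jan 9, 2013, so the next rule applies.
Among Fontaine and Marino, alphabetically by surname: Fontaine before Marino.
Among Farouk, Greco, Baptiste, Drummond, Halvorsen, Romero and Nakamura, on senior status before not on senior status: Farouk and Greco (on senior status) before Baptiste, Drummond, Halvorsen, Romero and Nakamura (not on senior status).
Farouk and Greco both have date of commission May 19, 2009, so the next rule applies.
Among Farouk and Greco, alphabetically by surname: Farouk before Greco.
Among Baptiste, Drummond, Halvorsen, Romero and Nakamura, by date of commission (earlier first): Baptiste, Drummond, Halvorsen and Romero (Jun 21, 1992) before Nakamura (Dec 13, 1993).
Among Baptiste, Drummond, Halvorsen and Romero, alphabetically by surname: Baptiste before Drummond before Halvorsen before Romero.
Order: Fontaine, Marino, Farouk, Greco, Baptiste, Drummond, Halvorsen, Romero, Nakamura.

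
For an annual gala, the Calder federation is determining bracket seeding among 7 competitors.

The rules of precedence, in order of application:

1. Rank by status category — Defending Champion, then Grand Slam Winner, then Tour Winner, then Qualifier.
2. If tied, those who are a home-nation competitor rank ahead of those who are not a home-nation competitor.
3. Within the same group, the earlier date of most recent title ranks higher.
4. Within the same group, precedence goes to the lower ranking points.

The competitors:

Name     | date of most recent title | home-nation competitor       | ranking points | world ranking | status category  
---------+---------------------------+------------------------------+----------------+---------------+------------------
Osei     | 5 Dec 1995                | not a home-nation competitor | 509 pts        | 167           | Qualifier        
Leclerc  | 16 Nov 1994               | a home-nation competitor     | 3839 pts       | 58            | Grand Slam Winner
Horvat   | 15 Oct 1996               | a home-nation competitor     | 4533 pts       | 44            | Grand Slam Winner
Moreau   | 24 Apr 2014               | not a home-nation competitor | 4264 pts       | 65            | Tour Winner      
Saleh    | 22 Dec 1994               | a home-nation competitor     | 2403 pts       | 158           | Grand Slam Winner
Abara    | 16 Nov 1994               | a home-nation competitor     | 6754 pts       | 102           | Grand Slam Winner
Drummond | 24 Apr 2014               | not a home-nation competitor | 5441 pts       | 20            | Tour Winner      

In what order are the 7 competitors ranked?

By status category: Leclerc, Abara, Saleh and Horvat (Grand Slam Winner); then Moreau and Drummond (Tour Winner); then Osei (Qualifier).
Leclerc, Abara, Saleh and Horvat are each a home-nation competitor, so the next rule applies.
Among Leclerc, Abara, Saleh and Horvat, by date of most recent title (earlier first): Leclerc and Abara (16 Nov 1994) before Saleh (22 Dec 1994) before Horvat (15 Oct 1996).
Among Leclerc and Abara, by ranking points (lower first): Leclerc (3839 pts) before Abara (6754 pts).
Moreau and Drummond are each not a home-nation competitor, so the next rule applies.
Moreau and Drummond both have date of most recent title 24 Apr 2014, so the next rule applies.
Among Moreau and Drummond, by ranking points (lower first): Moreau (4264 pts) before Drummond (5441 pts).
Full order: Leclerc, Abara, Saleh, Horvat, Moreau, Drummond, Osei.

Leclerc, Abara, Saleh, Horvat, Moreau, Drummond, Osei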